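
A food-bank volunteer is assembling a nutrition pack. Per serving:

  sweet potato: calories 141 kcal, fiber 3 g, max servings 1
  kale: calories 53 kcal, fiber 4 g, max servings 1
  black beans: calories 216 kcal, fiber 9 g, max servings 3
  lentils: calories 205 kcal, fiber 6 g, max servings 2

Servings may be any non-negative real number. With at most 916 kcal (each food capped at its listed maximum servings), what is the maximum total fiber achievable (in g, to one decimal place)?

37.3 g

Fiber per kcal: kale 0.07547, black beans 0.04167, lentils 0.02927, sweet potato 0.02128.
Take 1 serving of kale: uses 53 kcal, +4.0 g fiber (running total 4.0 g).
Take 3 servings of black beans: uses 648 kcal, +27.0 g fiber (running total 31.0 g).
Take 1.049 servings of lentils: uses 215 kcal, +6.3 g fiber (running total 37.3 g).
Filling greedily by fiber-per-kcal is optimal for one linear limit, giving 37.3 g.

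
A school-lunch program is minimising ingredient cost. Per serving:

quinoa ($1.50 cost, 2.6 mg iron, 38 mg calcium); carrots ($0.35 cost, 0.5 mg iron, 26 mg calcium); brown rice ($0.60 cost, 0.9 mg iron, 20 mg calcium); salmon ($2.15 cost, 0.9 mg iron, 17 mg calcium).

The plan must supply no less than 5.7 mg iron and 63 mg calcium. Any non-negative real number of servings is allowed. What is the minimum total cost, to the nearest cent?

quinoa only: max(5.7/2.6, 63/38) = 2.192 servings → $3.29.
carrots only: max(5.7/0.5, 63/26) = 11.4 servings → $3.99.
brown rice only: max(5.7/0.9, 63/20) = 6.333 servings → $3.80.
salmon only: max(5.7/0.9, 63/17) = 6.333 servings → $13.62.
quinoa + carrots: intersection lies outside the first quadrant.
quinoa + brown rice: intersection lies outside the first quadrant.
quinoa + salmon with both targets exact would need a negative amount; discard.
carrots + brown rice: the both-tight solution has a negative serving — not a feasible corner.
carrots + salmon: the both-tight solution has a negative serving — not a feasible corner.
brown rice + salmon with both targets exact would need a negative amount; discard.
The minimum over all feasible corners is $3.29.

$3.29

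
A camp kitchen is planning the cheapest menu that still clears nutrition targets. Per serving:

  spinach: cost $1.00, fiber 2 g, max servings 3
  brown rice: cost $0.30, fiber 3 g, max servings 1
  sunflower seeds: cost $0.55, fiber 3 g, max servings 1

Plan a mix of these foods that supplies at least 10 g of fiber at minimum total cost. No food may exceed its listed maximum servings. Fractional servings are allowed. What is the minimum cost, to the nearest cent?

Cost per g of fiber: brown rice $0.1000, sunflower seeds $0.1833, spinach $0.5000.
Take 1 serving of brown rice: +3.0 g fiber for $0.30 (total $0.30, still need 7.0 g).
Take 1 serving of sunflower seeds: +3.0 g fiber for $0.55 (total $0.85, still need 4.0 g).
Take 2 servings of spinach: +4.0 g fiber for $2.00 (total $2.85, still need 0.0 g).
Greedy by cheapest-per-g is optimal for a single linear constraint, so the minimum cost is $2.85.

$2.85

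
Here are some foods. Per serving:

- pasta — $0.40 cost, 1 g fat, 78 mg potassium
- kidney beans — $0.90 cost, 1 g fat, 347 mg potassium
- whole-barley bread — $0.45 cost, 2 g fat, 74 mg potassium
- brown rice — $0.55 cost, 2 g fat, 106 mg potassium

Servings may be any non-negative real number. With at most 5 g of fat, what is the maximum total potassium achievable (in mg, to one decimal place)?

1735.0 mg

Potassium per g fat: kidney beans 347, pasta 78, brown rice 53, whole-barley bread 37.
With no serving limits, spend the whole fat allowance on kidney beans: 5 g / 1 g × 347 mg = 1735.0 mg.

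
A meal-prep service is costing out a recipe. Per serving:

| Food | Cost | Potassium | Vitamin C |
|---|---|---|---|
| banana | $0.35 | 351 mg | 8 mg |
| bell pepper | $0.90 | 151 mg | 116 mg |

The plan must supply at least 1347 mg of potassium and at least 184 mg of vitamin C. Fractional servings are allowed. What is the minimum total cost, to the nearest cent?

The cheapest plan sits at a corner of the feasible region — with two constraints it uses at most two foods.
banana only: max(1347/351, 184/8) = 23 servings → $8.05.
bell pepper only: max(1347/151, 184/116) = 8.921 servings → $8.03.
banana + bell pepper with both tight: 3.252 servings and 1.362 servings → $2.36.
So the least-cost plan costs $2.36.

$2.36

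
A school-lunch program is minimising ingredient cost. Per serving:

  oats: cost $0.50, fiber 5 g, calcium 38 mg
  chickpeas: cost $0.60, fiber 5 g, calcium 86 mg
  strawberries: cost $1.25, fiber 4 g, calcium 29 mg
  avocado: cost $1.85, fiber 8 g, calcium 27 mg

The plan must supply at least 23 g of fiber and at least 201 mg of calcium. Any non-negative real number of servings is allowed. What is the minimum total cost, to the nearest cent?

$2.35

For a min-cost LP with two ≥-constraints, a basic feasible solution has at most two positive variables.
oats only: max(23/5, 201/38) = 5.289 servings → $2.64.
chickpeas only: max(23/5, 201/86) = 4.6 servings → $2.76.
strawberries only: max(23/4, 201/29) = 6.931 servings → $8.66.
avocado only: max(23/8, 201/27) = 7.444 servings → $13.77.
oats + chickpeas with both tight: 4.054 servings and 0.5458 servings → $2.35.
oats + strawberries with both targets exact would need a negative amount; discard.
oats + avocado: the both-tight solution has a negative serving — not a feasible corner.
chickpeas + strawberries with both tight: 0.6884 servings and 4.889 servings → $6.52.
chickpeas + avocado with both tight: 1.785 servings and 1.759 servings → $4.33.
strawberries + avocado with both targets exact would need a negative amount; discard.
Cheapest feasible corner: $2.35.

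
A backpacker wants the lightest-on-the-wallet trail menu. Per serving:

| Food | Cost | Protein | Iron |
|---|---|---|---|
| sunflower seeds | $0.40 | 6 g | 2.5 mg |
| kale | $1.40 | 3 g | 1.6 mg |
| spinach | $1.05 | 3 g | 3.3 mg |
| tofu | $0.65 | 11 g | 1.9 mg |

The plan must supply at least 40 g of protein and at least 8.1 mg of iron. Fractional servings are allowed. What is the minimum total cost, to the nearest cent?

With two linear requirements the optimum uses one or two foods; enumerate the corners.
sunflower seeds only: max(40/6, 8.1/2.5) = 6.667 servings → $2.67.
kale only: max(40/3, 8.1/1.6) = 13.33 servings → $18.67.
spinach only: max(40/3, 8.1/3.3) = 13.33 servings → $14.00.
tofu only: max(40/11, 8.1/1.9) = 4.263 servings → $2.77.
sunflower seeds + kale: intersection lies outside the first quadrant.
sunflower seeds + spinach: intersection lies outside the first quadrant.
sunflower seeds + tofu with both tight: 0.8137 servings and 3.193 servings → $2.40.
kale + spinach with both targets exact would need a negative amount; discard.
kale + tofu with both tight: 1.101 servings and 3.336 servings → $3.71.
spinach + tofu with both tight: 0.4281 servings and 3.52 servings → $2.74.
The minimum over all feasible corners is $2.40.

$2.40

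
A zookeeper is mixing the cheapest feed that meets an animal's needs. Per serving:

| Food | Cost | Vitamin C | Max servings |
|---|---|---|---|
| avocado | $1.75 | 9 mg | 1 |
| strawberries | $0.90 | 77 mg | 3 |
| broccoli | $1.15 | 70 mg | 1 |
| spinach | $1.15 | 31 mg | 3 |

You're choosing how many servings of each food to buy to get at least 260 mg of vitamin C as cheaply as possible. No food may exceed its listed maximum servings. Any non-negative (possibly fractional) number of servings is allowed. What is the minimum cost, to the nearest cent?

$3.18

Cost per mg of vitamin C: strawberries $0.0117, broccoli $0.0164, spinach $0.0371, avocado $0.1944.
Take 3 servings of strawberries: +231.0 mg vitamin C for $2.70 (total $2.70, still need 29.0 mg).
Take 0.4143 servings of broccoli: +29.0 mg vitamin C for $0.48 (total $3.18, still need 0.0 mg).
Filling from the cheapest source first is optimal under one linear minimum: $3.18.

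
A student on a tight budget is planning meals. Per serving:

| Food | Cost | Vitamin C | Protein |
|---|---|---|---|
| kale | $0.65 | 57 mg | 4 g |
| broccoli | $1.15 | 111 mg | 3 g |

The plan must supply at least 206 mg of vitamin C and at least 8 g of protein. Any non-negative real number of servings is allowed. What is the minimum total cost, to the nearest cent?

$2.19

kale only: max(206/57, 8/4) = 3.614 servings → $2.35.
broccoli only: max(206/111, 8/3) = 2.667 servings → $3.07.
kale + broccoli with both tight: 0.989 servings and 1.348 servings → $2.19.
So the least-cost plan costs $2.19.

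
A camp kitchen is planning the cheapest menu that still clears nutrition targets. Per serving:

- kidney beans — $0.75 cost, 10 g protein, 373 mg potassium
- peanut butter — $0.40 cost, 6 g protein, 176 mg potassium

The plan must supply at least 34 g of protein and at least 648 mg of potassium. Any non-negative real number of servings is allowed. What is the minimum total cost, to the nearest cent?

$2.27

Compare the cost at each extreme point of the feasible region.
kidney beans only: max(34/10, 648/373) = 3.4 servings → $2.55.
peanut butter only: max(34/6, 648/176) = 5.667 servings → $2.27.
kidney beans + peanut butter: the both-tight solution has a negative serving — not a feasible corner.
The minimum over all feasible corners is $2.27.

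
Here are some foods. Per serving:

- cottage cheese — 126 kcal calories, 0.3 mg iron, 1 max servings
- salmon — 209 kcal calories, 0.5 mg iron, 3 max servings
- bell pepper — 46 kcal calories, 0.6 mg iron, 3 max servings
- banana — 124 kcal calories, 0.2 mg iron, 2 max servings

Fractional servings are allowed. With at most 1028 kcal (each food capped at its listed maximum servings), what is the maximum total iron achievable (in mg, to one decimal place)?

3.8 mg

Iron per kcal: bell pepper 0.01304, salmon 0.002392, cottage cheese 0.002381, banana 0.001613.
Take 3 servings of bell pepper: uses 138 kcal, +1.8 mg iron (running total 1.8 mg).
Take 3 servings of salmon: uses 627 kcal, +1.5 mg iron (running total 3.3 mg).
Take 1 serving of cottage cheese: uses 126 kcal, +0.3 mg iron (running total 3.6 mg).
Take 1.105 servings of banana: uses 137 kcal, +0.2 mg iron (running total 3.8 mg).
Greedy by best ratio exhausts the calories allowance optimally: 3.8 mg.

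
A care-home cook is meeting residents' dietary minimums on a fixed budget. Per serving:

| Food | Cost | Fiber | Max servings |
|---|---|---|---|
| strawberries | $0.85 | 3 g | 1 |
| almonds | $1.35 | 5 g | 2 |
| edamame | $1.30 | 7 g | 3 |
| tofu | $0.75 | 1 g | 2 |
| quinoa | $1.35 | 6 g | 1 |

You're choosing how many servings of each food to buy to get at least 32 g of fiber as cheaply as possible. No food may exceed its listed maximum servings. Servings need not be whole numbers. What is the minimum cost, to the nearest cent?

$6.60

Cost per g of fiber: edamame $0.1857, quinoa $0.2250, almonds $0.2700, strawberries $0.2833, tofu $0.7500.
Take 3 servings of edamame: +21.0 g fiber for $3.90 (total $3.90, still need 11.0 g).
Take 1 serving of quinoa: +6.0 g fiber for $1.35 (total $5.25, still need 5.0 g).
Take 1 serving of almonds: +5.0 g fiber for $1.35 (total $6.60, still need 0.0 g).
Greedy by cheapest-per-g is optimal for a single linear constraint, so the minimum cost is $6.60.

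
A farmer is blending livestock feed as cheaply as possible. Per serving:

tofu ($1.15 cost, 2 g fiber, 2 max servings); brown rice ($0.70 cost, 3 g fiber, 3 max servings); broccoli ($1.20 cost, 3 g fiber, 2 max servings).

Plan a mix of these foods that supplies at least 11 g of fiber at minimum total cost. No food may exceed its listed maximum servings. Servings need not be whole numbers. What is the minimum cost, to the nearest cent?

Cost per g of fiber: brown rice $0.2333, broccoli $0.4000, tofu $0.5750.
Take 3 servings of brown rice: +9.0 g fiber for $2.10 (total $2.10, still need 2.0 g).
Take 0.6667 servings of broccoli: +2.0 g fiber for $0.80 (total $2.90, still need 0.0 g).
Greedy by cheapest-per-g is optimal for a single linear constraint, so the minimum cost is $2.90.

$2.90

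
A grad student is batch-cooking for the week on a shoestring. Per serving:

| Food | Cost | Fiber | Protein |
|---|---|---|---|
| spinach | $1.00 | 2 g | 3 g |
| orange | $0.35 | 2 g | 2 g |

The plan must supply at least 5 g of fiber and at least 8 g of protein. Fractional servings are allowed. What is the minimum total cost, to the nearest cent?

The cheapest plan sits at a corner of the feasible region — with two constraints it uses at most two foods.
spinach only: max(5/2, 8/3) = 2.667 servings → $2.67.
orange only: max(5/2, 8/2) = 4 servings → $1.40.
spinach + orange: the both-tight solution has a negative serving — not a feasible corner.
So the least-cost plan costs $1.40.

$1.40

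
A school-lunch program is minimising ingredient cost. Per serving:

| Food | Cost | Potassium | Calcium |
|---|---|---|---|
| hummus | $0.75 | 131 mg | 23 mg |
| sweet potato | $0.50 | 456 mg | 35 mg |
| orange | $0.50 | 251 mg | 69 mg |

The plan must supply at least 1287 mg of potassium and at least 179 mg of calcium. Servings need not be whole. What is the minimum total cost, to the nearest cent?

$1.77

Two binding constraints pin down two serving amounts, so the optimal mix uses at most two foods. The candidates are each food alone (scaled to the tighter of potassium/calcium) and each pair with both constraints tight.
hummus only: max(1287/131, 179/23) = 9.824 servings → $7.37.
sweet potato only: max(1287/456, 179/35) = 5.114 servings → $2.56.
orange only: max(1287/251, 179/69) = 5.127 servings → $2.56.
hummus + sweet potato with both tight: 6.197 servings and 1.042 servings → $5.17.
hummus + orange: intersection lies outside the first quadrant.
sweet potato + orange with both tight: 1.935 servings and 1.613 servings → $1.77.
Cheapest feasible corner: $1.77.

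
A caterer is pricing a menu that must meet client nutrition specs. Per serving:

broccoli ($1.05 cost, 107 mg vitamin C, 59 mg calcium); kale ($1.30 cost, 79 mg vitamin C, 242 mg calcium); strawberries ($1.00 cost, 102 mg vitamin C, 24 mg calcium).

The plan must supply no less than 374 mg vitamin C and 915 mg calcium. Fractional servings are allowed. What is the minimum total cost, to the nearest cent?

$5.54

With two linear requirements the optimum uses one or two foods; enumerate the corners.
broccoli only: max(374/107, 915/59) = 15.51 servings → $16.28.
kale only: max(374/79, 915/242) = 4.734 servings → $6.15.
strawberries only: max(374/102, 915/24) = 38.12 servings → $38.12.
broccoli + kale with both tight: 0.8582 servings and 3.572 servings → $5.54.
broccoli + strawberries: intersection lies outside the first quadrant.
kale + strawberries with both tight: 3.702 servings and 0.7997 servings → $5.61.
So the least-cost plan costs $5.54.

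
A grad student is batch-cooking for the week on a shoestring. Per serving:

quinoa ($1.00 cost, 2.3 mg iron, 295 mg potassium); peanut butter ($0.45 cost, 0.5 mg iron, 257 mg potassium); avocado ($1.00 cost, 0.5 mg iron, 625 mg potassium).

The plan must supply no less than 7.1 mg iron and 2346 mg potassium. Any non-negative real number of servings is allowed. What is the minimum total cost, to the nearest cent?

$4.82

With two linear requirements the optimum uses one or two foods; enumerate the corners.
quinoa only: max(7.1/2.3, 2346/295) = 7.953 servings → $7.95.
peanut butter only: max(7.1/0.5, 2346/257) = 14.2 servings → $6.39.
avocado only: max(7.1/0.5, 2346/625) = 14.2 servings → $14.20.
quinoa + peanut butter with both tight: 1.469 servings and 7.442 servings → $4.82.
quinoa + avocado with both tight: 2.531 servings and 2.559 servings → $5.09.
peanut butter + avocado: intersection lies outside the first quadrant.
Cheapest feasible corner: $4.82.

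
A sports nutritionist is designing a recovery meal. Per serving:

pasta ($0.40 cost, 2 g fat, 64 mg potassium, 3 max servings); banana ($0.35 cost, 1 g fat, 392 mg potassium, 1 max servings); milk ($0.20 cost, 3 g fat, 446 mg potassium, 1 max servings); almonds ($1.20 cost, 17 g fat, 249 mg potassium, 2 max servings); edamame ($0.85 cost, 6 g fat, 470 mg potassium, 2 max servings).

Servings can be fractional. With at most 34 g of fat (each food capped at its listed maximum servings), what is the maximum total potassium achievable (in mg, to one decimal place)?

Potassium per g fat: banana 392, milk 148.7, edamame 78.33, pasta 32, almonds 14.65.
Take 1 serving of banana: uses 1 g fat, +392.0 mg potassium (running total 392.0 mg).
Take 1 serving of milk: uses 3 g fat, +446.0 mg potassium (running total 838.0 mg).
Take 2 servings of edamame: uses 12 g fat, +940.0 mg potassium (running total 1778.0 mg).
Take 3 servings of pasta: uses 6 g fat, +192.0 mg potassium (running total 1970.0 mg).
Take 0.7059 servings of almonds: uses 12 g fat, +175.8 mg potassium (running total 2145.8 mg).
Filling greedily by potassium-per-g fat is optimal for one linear limit, giving 2145.8 mg.

2145.8 mg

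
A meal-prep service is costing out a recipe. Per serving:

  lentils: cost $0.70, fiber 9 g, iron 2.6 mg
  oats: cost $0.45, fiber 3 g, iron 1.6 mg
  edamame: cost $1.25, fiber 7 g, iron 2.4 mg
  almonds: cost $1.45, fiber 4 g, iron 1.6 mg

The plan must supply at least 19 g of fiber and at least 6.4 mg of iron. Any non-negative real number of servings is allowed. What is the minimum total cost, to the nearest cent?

$1.72

lentils only: max(19/9, 6.4/2.6) = 2.462 servings → $1.72.
oats only: max(19/3, 6.4/1.6) = 6.333 servings → $2.85.
edamame only: max(19/7, 6.4/2.4) = 2.714 servings → $3.39.
almonds only: max(19/4, 6.4/1.6) = 4.75 servings → $6.89.
lentils + oats with both tight: 1.697 servings and 1.242 servings → $1.75.
lentils + edamame with both tight: 0.2353 servings and 2.412 servings → $3.18.
lentils + almonds with both tight: 1.2 servings and 2.05 servings → $3.81.
oats + edamame with both targets exact would need a negative amount; discard.
oats + almonds: the both-tight solution has a negative serving — not a feasible corner.
edamame + almonds: the both-tight solution has a negative serving — not a feasible corner.
Cheapest feasible corner: $1.72.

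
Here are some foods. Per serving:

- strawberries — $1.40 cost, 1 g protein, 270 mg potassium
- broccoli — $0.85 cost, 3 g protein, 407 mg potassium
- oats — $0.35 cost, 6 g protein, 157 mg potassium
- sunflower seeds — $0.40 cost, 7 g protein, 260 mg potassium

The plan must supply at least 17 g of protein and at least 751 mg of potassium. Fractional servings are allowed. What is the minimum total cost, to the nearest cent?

$1.16

Two binding constraints pin down two serving amounts, so the optimal mix uses at most two foods. The candidates are each food alone (scaled to the tighter of protein/potassium) and each pair with both constraints tight.
strawberries only: max(17/1, 751/270) = 17 servings → $23.80.
broccoli only: max(17/3, 751/407) = 5.667 servings → $4.82.
oats only: max(17/6, 751/157) = 4.783 servings → $1.67.
sunflower seeds only: max(17/7, 751/260) = 2.888 servings → $1.16.
strawberries + broccoli with both targets exact would need a negative amount; discard.
strawberries + oats with both tight: 1.256 servings and 2.624 servings → $2.68.
strawberries + sunflower seeds with both tight: 0.5135 servings and 2.355 servings → $1.66.
broccoli + oats with both tight: 0.932 servings and 2.367 servings → $1.62.
broccoli + sunflower seeds with both tight: 0.4045 servings and 2.255 servings → $1.25.
oats + sunflower seeds: the both-tight solution has a negative serving — not a feasible corner.
Cheapest feasible corner: $1.16.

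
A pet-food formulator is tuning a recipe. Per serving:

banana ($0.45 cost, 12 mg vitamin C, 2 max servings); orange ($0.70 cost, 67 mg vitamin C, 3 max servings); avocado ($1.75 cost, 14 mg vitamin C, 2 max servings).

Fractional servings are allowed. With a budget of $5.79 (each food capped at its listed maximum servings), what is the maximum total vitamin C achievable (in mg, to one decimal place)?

Vitamin C per dollar: orange 95.71, banana 26.67, avocado 8.
Take 3 servings of orange: spends $2.10, +201.0 mg vitamin C (running total 201.0 mg).
Take 2 servings of banana: spends $0.90, +24.0 mg vitamin C (running total 225.0 mg).
Take 1.594 servings of avocado: spends $2.79, +22.3 mg vitamin C (running total 247.3 mg).
Filling greedily by vitamin C-per-dollar is optimal for one linear limit, giving 247.3 mg.

247.3 mg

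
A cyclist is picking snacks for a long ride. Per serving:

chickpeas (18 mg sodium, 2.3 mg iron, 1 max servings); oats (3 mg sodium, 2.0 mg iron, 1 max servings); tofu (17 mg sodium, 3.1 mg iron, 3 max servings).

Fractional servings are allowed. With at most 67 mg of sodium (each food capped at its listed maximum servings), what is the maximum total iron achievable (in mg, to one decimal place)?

Iron per mg sodium: oats 0.6667, tofu 0.1824, chickpeas 0.1278.
Take 1 serving of oats: uses 3 mg sodium, +2.0 mg iron (running total 2.0 mg).
Take 3 servings of tofu: uses 51 mg sodium, +9.3 mg iron (running total 11.3 mg).
Take 0.7222 servings of chickpeas: uses 13 mg sodium, +1.7 mg iron (running total 13.0 mg).
Greedy by best ratio exhausts the sodium allowance optimally: 13.0 mg.

13.0 mg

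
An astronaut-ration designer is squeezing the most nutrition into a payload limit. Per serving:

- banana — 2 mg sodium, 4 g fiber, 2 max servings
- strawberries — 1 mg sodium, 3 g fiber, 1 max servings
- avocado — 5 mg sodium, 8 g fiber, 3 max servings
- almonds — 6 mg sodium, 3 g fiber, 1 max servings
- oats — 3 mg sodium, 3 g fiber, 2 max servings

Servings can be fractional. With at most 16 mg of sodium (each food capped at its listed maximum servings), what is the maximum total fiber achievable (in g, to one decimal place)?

28.6 g

Fiber per mg sodium: strawberries 3, banana 2, avocado 1.6, oats 1, almonds 0.5.
Take 1 serving of strawberries: uses 1 mg sodium, +3.0 g fiber (running total 3.0 g).
Take 2 servings of banana: uses 4 mg sodium, +8.0 g fiber (running total 11.0 g).
Take 2.2 servings of avocado: uses 11 mg sodium, +17.6 g fiber (running total 28.6 g).
Greedy by best ratio exhausts the sodium allowance optimally: 28.6 g.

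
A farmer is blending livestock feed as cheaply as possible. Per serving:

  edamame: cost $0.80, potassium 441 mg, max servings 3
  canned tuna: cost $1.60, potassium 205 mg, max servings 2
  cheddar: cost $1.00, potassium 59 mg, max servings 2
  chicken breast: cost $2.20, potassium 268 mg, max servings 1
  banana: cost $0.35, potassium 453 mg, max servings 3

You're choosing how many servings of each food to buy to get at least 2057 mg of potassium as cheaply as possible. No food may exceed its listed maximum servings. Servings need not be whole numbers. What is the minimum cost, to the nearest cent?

Cost per mg of potassium: banana $0.0008, edamame $0.0018, canned tuna $0.0078, chicken breast $0.0082, cheddar $0.0169.
Take 3 servings of banana: +1359.0 mg potassium for $1.05 (total $1.05, still need 698.0 mg).
Take 1.583 servings of edamame: +698.0 mg potassium for $1.27 (total $2.32, still need 0.0 mg).
Filling from the cheapest source first is optimal under one linear minimum: $2.32.

$2.32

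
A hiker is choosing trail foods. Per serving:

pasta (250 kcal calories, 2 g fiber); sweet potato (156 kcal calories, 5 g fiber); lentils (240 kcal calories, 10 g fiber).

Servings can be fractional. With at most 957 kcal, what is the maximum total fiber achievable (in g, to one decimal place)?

Fiber per kcal: lentils 0.04167, sweet potato 0.03205, pasta 0.008.
With no serving limits, spend the whole calories allowance on lentils: 957 kcal / 240 kcal × 10 g = 39.9 g.

39.9 g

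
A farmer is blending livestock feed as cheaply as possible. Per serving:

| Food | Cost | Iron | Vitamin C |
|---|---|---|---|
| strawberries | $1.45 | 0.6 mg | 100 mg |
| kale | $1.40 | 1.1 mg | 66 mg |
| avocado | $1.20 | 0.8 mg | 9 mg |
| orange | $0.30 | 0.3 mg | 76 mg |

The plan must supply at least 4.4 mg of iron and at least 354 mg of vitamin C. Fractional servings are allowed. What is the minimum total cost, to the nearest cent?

$4.40

An LP optimum is at a vertex; with two nutrient constraints at most two foods are used. Check each candidate.
strawberries only: max(4.4/0.6, 354/100) = 7.333 servings → $10.63.
kale only: max(4.4/1.1, 354/66) = 5.364 servings → $7.51.
avocado only: max(4.4/0.8, 354/9) = 39.33 servings → $47.20.
orange only: max(4.4/0.3, 354/76) = 14.67 servings → $4.40.
strawberries + kale with both tight: 1.406 servings and 3.233 servings → $6.57.
strawberries + avocado with both tight: 3.265 servings and 3.051 servings → $8.40.
strawberries + orange: intersection lies outside the first quadrant.
kale + avocado: intersection lies outside the first quadrant.
kale + orange with both tight: 3.577 servings and 1.552 servings → $5.47.
avocado + orange with both tight: 3.928 servings and 4.193 servings → $5.97.
The minimum over all feasible corners is $4.40.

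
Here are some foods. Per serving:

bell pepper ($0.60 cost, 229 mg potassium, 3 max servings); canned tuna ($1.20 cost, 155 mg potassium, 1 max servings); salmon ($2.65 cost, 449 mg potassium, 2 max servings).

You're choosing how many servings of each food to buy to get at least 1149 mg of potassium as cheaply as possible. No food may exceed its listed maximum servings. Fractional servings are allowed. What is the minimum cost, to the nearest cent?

$4.53

Cost per mg of potassium: bell pepper $0.0026, salmon $0.0059, canned tuna $0.0077.
Take 3 servings of bell pepper: +687.0 mg potassium for $1.80 (total $1.80, still need 462.0 mg).
Take 1.029 servings of salmon: +462.0 mg potassium for $2.73 (total $4.53, still need 0.0 mg).
Greedy by cheapest-per-mg is optimal for a single linear constraint, so the minimum cost is $4.53.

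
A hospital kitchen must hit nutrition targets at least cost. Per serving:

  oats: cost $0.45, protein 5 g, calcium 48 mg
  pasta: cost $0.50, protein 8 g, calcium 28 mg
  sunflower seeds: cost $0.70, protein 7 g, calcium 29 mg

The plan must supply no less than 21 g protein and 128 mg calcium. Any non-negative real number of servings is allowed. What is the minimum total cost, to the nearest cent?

The cheapest plan sits at a corner of the feasible region — with two constraints it uses at most two foods.
oats only: max(21/5, 128/48) = 4.2 servings → $1.89.
pasta only: max(21/8, 128/28) = 4.571 servings → $2.29.
sunflower seeds only: max(21/7, 128/29) = 4.414 servings → $3.09.
oats + pasta with both tight: 1.787 servings and 1.508 servings → $1.56.
oats + sunflower seeds with both tight: 1.503 servings and 1.927 servings → $2.02.
pasta + sunflower seeds: the both-tight solution has a negative serving — not a feasible corner.
So the least-cost plan costs $1.56.

$1.56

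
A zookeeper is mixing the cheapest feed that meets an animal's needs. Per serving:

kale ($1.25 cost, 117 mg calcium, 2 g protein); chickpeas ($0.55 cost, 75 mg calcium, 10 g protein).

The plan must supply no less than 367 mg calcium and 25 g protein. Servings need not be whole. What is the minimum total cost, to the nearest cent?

With two linear requirements the optimum uses one or two foods; enumerate the corners.
kale only: max(367/117, 25/2) = 12.5 servings → $15.62.
chickpeas only: max(367/75, 25/10) = 4.893 servings → $2.69.
kale + chickpeas with both tight: 1.76 servings and 2.148 servings → $3.38.
The minimum over all feasible corners is $2.69.

$2.69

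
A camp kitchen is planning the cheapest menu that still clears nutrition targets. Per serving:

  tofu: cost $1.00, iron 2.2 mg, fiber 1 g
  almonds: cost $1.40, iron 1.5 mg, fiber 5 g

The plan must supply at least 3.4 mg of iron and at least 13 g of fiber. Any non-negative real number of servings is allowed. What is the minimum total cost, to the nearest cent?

$3.64

With two linear requirements the optimum uses one or two foods; enumerate the corners.
tofu only: max(3.4/2.2, 13/1) = 13 servings → $13.00.
almonds only: max(3.4/1.5, 13/5) = 2.6 servings → $3.64.
tofu + almonds: the both-tight solution has a negative serving — not a feasible corner.
The minimum over all feasible corners is $3.64.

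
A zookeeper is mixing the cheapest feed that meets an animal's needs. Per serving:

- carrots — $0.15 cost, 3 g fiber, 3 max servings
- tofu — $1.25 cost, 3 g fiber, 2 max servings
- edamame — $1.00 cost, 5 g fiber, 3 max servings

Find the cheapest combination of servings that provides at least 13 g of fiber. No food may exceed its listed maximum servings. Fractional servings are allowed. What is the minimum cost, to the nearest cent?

$1.25

Cost per g of fiber: carrots $0.0500, edamame $0.2000, tofu $0.4167.
Take 3 servings of carrots: +9.0 g fiber for $0.45 (total $0.45, still need 4.0 g).
Take 0.8 servings of edamame: +4.0 g fiber for $0.80 (total $1.25, still need 0.0 g).
Greedy by cheapest-per-g is optimal for a single linear constraint, so the minimum cost is $1.25.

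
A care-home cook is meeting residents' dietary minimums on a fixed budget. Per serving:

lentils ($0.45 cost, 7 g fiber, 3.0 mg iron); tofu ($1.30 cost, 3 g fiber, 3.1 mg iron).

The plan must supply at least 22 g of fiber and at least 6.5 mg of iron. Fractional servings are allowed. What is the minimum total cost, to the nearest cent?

Compare the cost at each extreme point of the feasible region.
lentils only: max(22/7, 6.5/3.0) = 3.143 servings → $1.41.
tofu only: max(22/3, 6.5/3.1) = 7.333 servings → $9.53.
lentils + tofu: the both-tight solution has a negative serving — not a feasible corner.
The minimum over all feasible corners is $1.41.

$1.41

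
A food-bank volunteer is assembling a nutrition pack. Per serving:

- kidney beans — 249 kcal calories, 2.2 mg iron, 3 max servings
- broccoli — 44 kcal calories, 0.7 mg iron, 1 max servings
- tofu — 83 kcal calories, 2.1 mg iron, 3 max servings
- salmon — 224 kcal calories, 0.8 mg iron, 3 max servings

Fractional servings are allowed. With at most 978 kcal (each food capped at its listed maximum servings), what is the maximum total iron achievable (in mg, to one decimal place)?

13.1 mg

Iron per kcal: tofu 0.0253, broccoli 0.01591, kidney beans 0.008835, salmon 0.003571.
Take 3 servings of tofu: uses 249 kcal, +6.3 mg iron (running total 6.3 mg).
Take 1 serving of broccoli: uses 44 kcal, +0.7 mg iron (running total 7.0 mg).
Take 2.751 servings of kidney beans: uses 685 kcal, +6.1 mg iron (running total 13.1 mg).
Filling greedily by iron-per-kcal is optimal for one linear limit, giving 13.1 mg.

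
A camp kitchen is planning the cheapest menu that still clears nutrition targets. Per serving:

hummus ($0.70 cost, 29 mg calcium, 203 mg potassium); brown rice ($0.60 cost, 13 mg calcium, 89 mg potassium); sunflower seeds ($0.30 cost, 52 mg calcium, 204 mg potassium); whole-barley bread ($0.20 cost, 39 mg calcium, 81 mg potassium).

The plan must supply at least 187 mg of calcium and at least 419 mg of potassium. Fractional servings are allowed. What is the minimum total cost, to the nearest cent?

$0.97

For a min-cost LP with two ≥-constraints, a basic feasible solution has at most two positive variables.
hummus only: max(187/29, 419/203) = 6.448 servings → $4.51.
brown rice only: max(187/13, 419/89) = 14.38 servings → $8.63.
sunflower seeds only: max(187/52, 419/204) = 3.596 servings → $1.08.
whole-barley bread only: max(187/39, 419/81) = 5.173 servings → $1.03.
hummus + brown rice: intersection lies outside the first quadrant.
hummus + sunflower seeds: intersection lies outside the first quadrant.
hummus + whole-barley bread with both tight: 0.2144 servings and 4.635 servings → $1.08.
brown rice + sunflower seeds with both targets exact would need a negative amount; discard.
brown rice + whole-barley bread with both tight: 0.4938 servings and 4.63 servings → $1.22.
sunflower seeds + whole-barley bread with both tight: 0.3189 servings and 4.37 servings → $0.97.
The minimum over all feasible corners is $0.97.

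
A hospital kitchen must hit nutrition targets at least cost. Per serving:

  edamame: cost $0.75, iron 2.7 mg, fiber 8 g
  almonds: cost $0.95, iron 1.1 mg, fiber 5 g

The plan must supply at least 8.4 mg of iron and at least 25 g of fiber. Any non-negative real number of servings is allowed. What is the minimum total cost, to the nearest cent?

$2.34

edamame only: max(8.4/2.7, 25/8) = 3.125 servings → $2.34.
almonds only: max(8.4/1.1, 25/5) = 7.636 servings → $7.25.
edamame + almonds with both tight: 3.085 servings and 0.06383 servings → $2.37.
So the least-cost plan costs $2.34.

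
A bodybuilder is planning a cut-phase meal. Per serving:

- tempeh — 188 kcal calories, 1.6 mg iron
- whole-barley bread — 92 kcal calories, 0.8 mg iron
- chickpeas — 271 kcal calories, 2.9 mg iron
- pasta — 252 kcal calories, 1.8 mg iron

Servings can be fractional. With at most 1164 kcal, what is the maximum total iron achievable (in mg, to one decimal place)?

Iron per kcal: chickpeas 0.0107, whole-barley bread 0.008696, tempeh 0.008511, pasta 0.007143.
With no serving limits, spend the whole calories allowance on chickpeas: 1164 kcal / 271 kcal × 2.9 mg = 12.5 mg.

12.5 mg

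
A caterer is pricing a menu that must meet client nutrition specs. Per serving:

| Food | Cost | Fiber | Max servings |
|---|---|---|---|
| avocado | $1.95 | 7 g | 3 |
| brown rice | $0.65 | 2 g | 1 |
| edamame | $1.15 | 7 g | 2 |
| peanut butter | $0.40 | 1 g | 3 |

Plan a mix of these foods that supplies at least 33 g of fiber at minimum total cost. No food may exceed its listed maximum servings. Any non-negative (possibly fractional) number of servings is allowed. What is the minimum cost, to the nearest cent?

$7.59

Cost per g of fiber: edamame $0.1643, avocado $0.2786, brown rice $0.3250, peanut butter $0.4000.
Take 2 servings of edamame: +14.0 g fiber for $2.30 (total $2.30, still need 19.0 g).
Take 2.714 servings of avocado: +19.0 g fiber for $5.29 (total $7.59, still need 0.0 g).
Greedy by cheapest-per-g is optimal for a single linear constraint, so the minimum cost is $7.59.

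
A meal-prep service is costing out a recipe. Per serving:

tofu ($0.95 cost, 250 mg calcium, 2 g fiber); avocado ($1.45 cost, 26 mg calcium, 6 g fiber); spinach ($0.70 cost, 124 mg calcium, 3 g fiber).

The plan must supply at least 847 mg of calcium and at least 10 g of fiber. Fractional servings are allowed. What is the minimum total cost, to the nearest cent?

tofu only: max(847/250, 10/2) = 5 servings → $4.75.
avocado only: max(847/26, 10/6) = 32.58 servings → $47.24.
spinach only: max(847/124, 10/3) = 6.831 servings → $4.78.
tofu + avocado with both tight: 3.33 servings and 0.5566 servings → $3.97.
tofu + spinach with both tight: 2.592 servings and 1.606 servings → $3.59.
avocado + spinach: intersection lies outside the first quadrant.
Cheapest feasible corner: $3.59.

$3.59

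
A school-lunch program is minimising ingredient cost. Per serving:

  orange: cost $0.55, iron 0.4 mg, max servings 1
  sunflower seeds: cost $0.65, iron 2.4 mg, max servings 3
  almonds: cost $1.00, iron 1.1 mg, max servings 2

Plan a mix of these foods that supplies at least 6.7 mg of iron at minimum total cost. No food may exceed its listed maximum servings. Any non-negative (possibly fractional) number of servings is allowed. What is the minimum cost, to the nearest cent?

$1.81

Cost per mg of iron: sunflower seeds $0.2708, almonds $0.9091, orange $1.3750.
Take 2.792 servings of sunflower seeds: +6.7 mg iron for $1.81 (total $1.81, still need 0.0 mg).
Filling from the cheapest source first is optimal under one linear minimum: $1.81.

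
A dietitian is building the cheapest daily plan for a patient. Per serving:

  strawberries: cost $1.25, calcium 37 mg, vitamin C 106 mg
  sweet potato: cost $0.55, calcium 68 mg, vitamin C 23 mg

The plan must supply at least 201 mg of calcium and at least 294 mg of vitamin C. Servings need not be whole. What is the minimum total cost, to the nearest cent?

Two binding constraints pin down two serving amounts, so the optimal mix uses at most two foods. The candidates are each food alone (scaled to the tighter of calcium/vitamin C) and each pair with both constraints tight.
strawberries only: max(201/37, 294/106) = 5.432 servings → $6.79.
sweet potato only: max(201/68, 294/23) = 12.78 servings → $7.03.
strawberries + sweet potato with both tight: 2.418 servings and 1.64 servings → $3.92.
The minimum over all feasible corners is $3.92.

$3.92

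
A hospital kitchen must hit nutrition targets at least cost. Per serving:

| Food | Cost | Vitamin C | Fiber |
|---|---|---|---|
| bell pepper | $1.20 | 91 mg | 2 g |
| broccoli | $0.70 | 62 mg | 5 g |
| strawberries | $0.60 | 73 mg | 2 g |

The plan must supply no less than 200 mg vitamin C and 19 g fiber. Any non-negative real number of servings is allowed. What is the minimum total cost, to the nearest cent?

Minimising a linear cost over {vitamin C ≥ 200, fiber ≥ 19, servings ≥ 0} — the optimum is at a vertex, using one or two foods.
bell pepper only: max(200/91, 19/2) = 9.5 servings → $11.40.
broccoli only: max(200/62, 19/5) = 3.8 servings → $2.66.
strawberries only: max(200/73, 19/2) = 9.5 servings → $5.70.
bell pepper + broccoli: intersection lies outside the first quadrant.
bell pepper + strawberries with both targets exact would need a negative amount; discard.
broccoli + strawberries: intersection lies outside the first quadrant.
Cheapest feasible corner: $2.66.

$2.66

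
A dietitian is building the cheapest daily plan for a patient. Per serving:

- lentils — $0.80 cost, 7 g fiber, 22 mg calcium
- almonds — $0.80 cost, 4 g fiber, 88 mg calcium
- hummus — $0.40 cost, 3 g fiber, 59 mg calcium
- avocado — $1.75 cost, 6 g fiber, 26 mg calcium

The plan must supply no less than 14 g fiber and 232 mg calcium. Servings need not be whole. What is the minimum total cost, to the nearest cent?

Check every corner: each single food scaled to meet both minima, and each pair solved so both constraints bind.
lentils only: max(14/7, 232/22) = 10.55 servings → $8.44.
almonds only: max(14/4, 232/88) = 3.5 servings → $2.80.
hummus only: max(14/3, 232/59) = 4.667 servings → $1.87.
avocado only: max(14/6, 232/26) = 8.923 servings → $15.62.
lentils + almonds with both tight: 0.5758 servings and 2.492 servings → $2.45.
lentils + hummus with both tight: 0.3746 servings and 3.793 servings → $1.82.
lentils + avocado: the both-tight solution has a negative serving — not a feasible corner.
almonds + hummus: intersection lies outside the first quadrant.
almonds + avocado with both tight: 2.425 servings and 0.717 servings → $3.19.
hummus + avocado with both tight: 3.725 servings and 0.471 servings → $2.31.
So the least-cost plan costs $1.82.

$1.82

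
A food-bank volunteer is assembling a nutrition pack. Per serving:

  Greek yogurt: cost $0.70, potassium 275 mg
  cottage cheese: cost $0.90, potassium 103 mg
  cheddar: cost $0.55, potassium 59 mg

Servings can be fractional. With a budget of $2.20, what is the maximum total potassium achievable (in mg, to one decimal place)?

864.3 mg

Potassium per dollar: Greek yogurt 392.9, cottage cheese 114.4, cheddar 107.3.
With no serving limits, spend the whole cost allowance on Greek yogurt: $2.20 / $0.70 × 275 mg = 864.3 mg.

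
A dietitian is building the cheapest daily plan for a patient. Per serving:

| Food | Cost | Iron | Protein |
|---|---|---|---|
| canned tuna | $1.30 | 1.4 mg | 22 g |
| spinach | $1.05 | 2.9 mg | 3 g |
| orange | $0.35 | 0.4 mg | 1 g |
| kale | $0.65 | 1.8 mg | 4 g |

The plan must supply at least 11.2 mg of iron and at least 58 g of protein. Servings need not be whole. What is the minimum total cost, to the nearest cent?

$5.44

canned tuna only: max(11.2/1.4, 58/22) = 8 servings → $10.40.
spinach only: max(11.2/2.9, 58/3) = 19.33 servings → $20.30.
orange only: max(11.2/0.4, 58/1) = 58 servings → $20.30.
kale only: max(11.2/1.8, 58/4) = 14.5 servings → $9.43.
canned tuna + spinach with both tight: 2.258 servings and 2.772 servings → $5.85.
canned tuna + orange with both tight: 1.622 servings and 22.32 servings → $9.92.
canned tuna + kale with both tight: 1.753 servings and 4.859 servings → $5.44.
spinach + orange with both targets exact would need a negative amount; discard.
spinach + kale: the both-tight solution has a negative serving — not a feasible corner.
orange + kale: the both-tight solution has a negative serving — not a feasible corner.
The minimum over all feasible corners is $5.44.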